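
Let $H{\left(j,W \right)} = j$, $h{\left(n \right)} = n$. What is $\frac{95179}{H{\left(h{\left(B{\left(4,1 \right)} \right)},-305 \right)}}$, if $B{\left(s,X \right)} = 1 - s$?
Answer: $- \frac{95179}{3} \approx -31726.0$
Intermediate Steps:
$\frac{95179}{H{\left(h{\left(B{\left(4,1 \right)} \right)},-305 \right)}} = \frac{95179}{1 - 4} = \frac{95179}{-3} = 95179 \left(- \frac{1}{3}\right) = - \frac{95179}{3}$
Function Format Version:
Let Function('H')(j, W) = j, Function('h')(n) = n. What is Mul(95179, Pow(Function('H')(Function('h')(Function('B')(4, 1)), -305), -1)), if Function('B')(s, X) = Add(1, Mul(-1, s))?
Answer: Rational(-95179, 3) ≈ -31726.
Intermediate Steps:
Mul(95179, Pow(Function('H')(Function('h')(Function('B')(4, 1)), -305), -1)) = Mul(95179, Pow(Add(1, Mul(-1, 4)), -1)) = Mul(95179, Pow(Add(1, -4), -1)) = Mul(95179, Pow(-3, -1)) = Mul(95179, Rational(-1, 3)) = Rational(-95179, 3)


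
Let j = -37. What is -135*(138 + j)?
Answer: -13635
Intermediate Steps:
-135*(138 + j) = -135*(138 - 37) = -135*101 = -13635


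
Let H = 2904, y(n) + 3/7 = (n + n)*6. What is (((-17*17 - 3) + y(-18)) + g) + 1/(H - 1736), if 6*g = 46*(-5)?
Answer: -13410955/24528 ≈ -546.76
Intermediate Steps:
y(n) = -3/7 + 12*n (y(n) = -3/7 + (n + n)*6 = -3/7 + (2*n)*6 = -3/7 + 12*n)
g = -115/3 (g = (46*(-5))/6 = (⅙)*(-230) = -115/3 ≈ -38.333)
(((-17*17 - 3) + y(-18)) + g) + 1/(H - 1736) = (((-17*17 - 3) + (-3/7 + 12*(-18))) - 115/3) + 1/(2904 - 1736) = (((-289 - 3) + (-3/7 - 216)) - 115/3) + 1/1168 = ((-292 - 1515/7) - 115/3) + 1/1168 = (-3559/7 - 115/3) + 1/1168 = -11482/21 + 1/1168 = -13410955/24528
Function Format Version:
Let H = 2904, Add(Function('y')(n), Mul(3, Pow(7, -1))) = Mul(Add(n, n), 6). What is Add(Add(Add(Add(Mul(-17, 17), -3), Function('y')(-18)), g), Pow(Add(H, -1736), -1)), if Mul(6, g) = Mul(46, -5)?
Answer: Rational(-13410955, 24528) ≈ -546.76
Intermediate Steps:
Function('y')(n) = Add(Rational(-3, 7), Mul(12, n)) (Function('y')(n) = Add(Rational(-3, 7), Mul(Add(n, n), 6)) = Add(Rational(-3, 7), Mul(Mul(2, n), 6)) = Add(Rational(-3, 7), Mul(12, n)))
g = Rational(-115, 3) (g = Mul(Rational(1, 6), Mul(46, -5)) = Mul(Rational(1, 6), -230) = Rational(-115, 3) ≈ -38.333)
Add(Add(Add(Add(Mul(-17, 17), -3), Function('y')(-18)), g), Pow(Add(H, -1736), -1)) = Add(Add(Add(Add(Mul(-17, 17), -3), Add(Rational(-3, 7), Mul(12, -18))), Rational(-115, 3)), Pow(Add(2904, -1736), -1)) = Add(Add(Add(Add(-289, -3), Add(Rational(-3, 7), -216)), Rational(-115, 3)), Pow(1168, -1)) = Add(Add(Add(-292, Rational(-1515, 7)), Rational(-115, 3)), Rational(1, 1168)) = Add(Add(Rational(-3559, 7), Rational(-115, 3)), Rational(1, 1168)) = Add(Rational(-11482, 21), Rational(1, 1168)) = Rational(-13410955, 24528)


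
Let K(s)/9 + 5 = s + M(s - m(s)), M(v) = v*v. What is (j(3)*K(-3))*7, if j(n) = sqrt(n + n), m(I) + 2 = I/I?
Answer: -252*sqrt(6) ≈ -617.27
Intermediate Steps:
m(I) = -1 (m(I) = -2 + I/I = -2 + 1 = -1)
M(v) = v**2
K(s) = -45 + 9*s + 9*(1 + s)**2 (K(s) = -45 + 9*(s + (s - 1*(-1))**2) = -45 + 9*(s + (s + 1)**2) = -45 + 9*(s + (1 + s)**2) = -45 + (9*s + 9*(1 + s)**2) = -45 + 9*s + 9*(1 + s)**2)
j(n) = sqrt(2)*sqrt(n) (j(n) = sqrt(2*n) = sqrt(2)*sqrt(n))
(j(3)*K(-3))*7 = ((sqrt(2)*sqrt(3))*(-45 + 9*(-3) + 9*(1 - 3)**2))*7 = (sqrt(6)*(-45 - 27 + 9*(-2)**2))*7 = (sqrt(6)*(-45 - 27 + 9*4))*7 = (sqrt(6)*(-45 - 27 + 36))*7 = (sqrt(6)*(-36))*7 = -36*sqrt(6)*7 = -252*sqrt(6)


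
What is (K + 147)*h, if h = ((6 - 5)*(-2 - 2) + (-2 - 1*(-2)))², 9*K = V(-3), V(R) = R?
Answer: 7040/3 ≈ 2346.7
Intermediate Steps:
K = -⅓ (K = (⅑)*(-3) = -⅓ ≈ -0.33333)
h = 16 (h = (1*(-4) + (-2 + 2))² = (-4 + 0)² = (-4)² = 16)
(K + 147)*h = (-⅓ + 147)*16 = (440/3)*16 = 7040/3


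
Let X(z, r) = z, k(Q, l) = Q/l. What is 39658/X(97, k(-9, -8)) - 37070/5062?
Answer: 98576503/245507 ≈ 401.52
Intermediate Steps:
39658/X(97, k(-9, -8)) - 37070/5062 = 39658/97 - 37070/5062 = 39658*(1/97) - 37070*1/5062 = 39658/97 - 18535/2531 = 98576503/245507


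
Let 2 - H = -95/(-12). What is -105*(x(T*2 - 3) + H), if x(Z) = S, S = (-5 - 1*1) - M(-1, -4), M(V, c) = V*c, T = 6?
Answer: 6685/4 ≈ 1671.3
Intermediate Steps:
S = -10 (S = (-5 - 1*1) - (-1)*(-4) = (-5 - 1) - 1*4 = -6 - 4 = -10)
x(Z) = -10
H = -71/12 (H = 2 - (-95)/(-12) = 2 - (-95)*(-1)/12 = 2 - 1*95/12 = 2 - 95/12 = -71/12 ≈ -5.9167)
-105*(x(T*2 - 3) + H) = -105*(-10 - 71/12) = -105*(-191/12) = 6685/4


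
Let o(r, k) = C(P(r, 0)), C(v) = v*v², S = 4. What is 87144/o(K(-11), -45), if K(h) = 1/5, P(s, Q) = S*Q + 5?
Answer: 87144/125 ≈ 697.15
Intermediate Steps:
P(s, Q) = 5 + 4*Q (P(s, Q) = 4*Q + 5 = 5 + 4*Q)
C(v) = v³
K(h) = ⅕
o(r, k) = 125 (o(r, k) = (5 + 4*0)³ = (5 + 0)³ = 5³ = 125)
87144/o(K(-11), -45) = 87144/125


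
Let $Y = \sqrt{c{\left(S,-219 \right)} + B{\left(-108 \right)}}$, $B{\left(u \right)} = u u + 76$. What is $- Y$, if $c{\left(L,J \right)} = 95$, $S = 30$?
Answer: $- 3 \sqrt{1315} \approx -108.79$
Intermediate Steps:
$B{\left(u \right)} = 76 + u^{2}$ ($B{\left(u \right)} = u^{2} + 76 = 76 + u^{2}$)
$Y = 3 \sqrt{1315}$ ($Y = \sqrt{95 + \left(76 + \left(-108\right)^{2}\right)} = \sqrt{95 + \left(76 + 11664\right)} = \sqrt{95 + 11740} = \sqrt{11835} = 3 \sqrt{1315} \approx 108.79$)
$- Y = - 3 \sqrt{1315}$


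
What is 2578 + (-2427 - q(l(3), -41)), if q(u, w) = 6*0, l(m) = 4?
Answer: 151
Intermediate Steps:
q(u, w) = 0
2578 + (-2427 - q(l(3), -41)) = 2578 + (-2427 - 1*0) = 2578 + (-2427 + 0) = 2578 - 2427 = 151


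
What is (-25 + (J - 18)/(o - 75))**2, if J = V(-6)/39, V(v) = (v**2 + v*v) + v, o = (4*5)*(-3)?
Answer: 1906457569/3080025 ≈ 618.97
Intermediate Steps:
o = -60 (o = 20*(-3) = -60)
V(v) = v + 2*v**2 (V(v) = (v**2 + v**2) + v = 2*v**2 + v = v + 2*v**2)
J = 22/13 (J = -6*(1 + 2*(-6))/39 = -6*(1 - 12)*(1/39) = -6*(-11)*(1/39) = 66*(1/39) = 22/13 ≈ 1.6923)
(-25 + (J - 18)/(o - 75))**2 = (-25 + (22/13 - 18)/(-60 - 75))**2 = (-25 - 212/13/(-135))**2 = (-25 - 212/13*(-1/135))**2 = (-25 + 212/1755)**2 = (-43663/1755)**2 = 1906457569/3080025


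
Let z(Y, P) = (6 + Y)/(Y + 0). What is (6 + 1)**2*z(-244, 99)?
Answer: 5831/122 ≈ 47.795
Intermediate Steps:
z(Y, P) = (6 + Y)/Y
(6 + 1)**2*z(-244, 99) = (6 + 1)**2*((6 - 244)/(-244)) = 7**2*(-1/244*(-238)) = 49*(119/122) = 5831/122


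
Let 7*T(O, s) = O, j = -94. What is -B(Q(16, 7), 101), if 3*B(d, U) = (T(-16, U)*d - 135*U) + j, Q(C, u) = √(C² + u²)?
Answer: 13729/3 + 16*√305/21 ≈ 4589.6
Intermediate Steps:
T(O, s) = O/7
B(d, U) = -94/3 - 45*U - 16*d/21 (B(d, U) = ((((⅐)*(-16))*d - 135*U) - 94)/3 = ((-16*d/7 - 135*U) - 94)/3 = ((-135*U - 16*d/7) - 94)/3 = (-94 - 135*U - 16*d/7)/3 = -94/3 - 45*U - 16*d/21)
-B(Q(16, 7), 101) = -(-94/3 - 45*101 - 16*√(16² + 7²)/21) = -(-94/3 - 4545 - 16*√(256 + 49)/21) = -(-94/3 - 4545 - 16*√305/21) = -(-13729/3 - 16*√305/21) = 13729/3 + 16*√305/21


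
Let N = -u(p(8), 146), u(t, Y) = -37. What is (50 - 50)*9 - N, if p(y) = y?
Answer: -37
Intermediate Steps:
N = 37 (N = -1*(-37) = 37)
(50 - 50)*9 - N = (50 - 50)*9 - 1*37 = 0*9 - 37 = 0 - 37 = -37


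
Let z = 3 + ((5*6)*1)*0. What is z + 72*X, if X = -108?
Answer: -7773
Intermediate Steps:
z = 3 (z = 3 + (30*1)*0 = 3 + 30*0 = 3 + 0 = 3)
z + 72*X = 3 + 72*(-108) = 3 - 7776 = -7773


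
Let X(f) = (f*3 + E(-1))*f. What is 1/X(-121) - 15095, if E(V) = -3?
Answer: -668497169/44286 ≈ -15095.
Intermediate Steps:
X(f) = f*(-3 + 3*f) (X(f) = (f*3 - 3)*f = (3*f - 3)*f = (-3 + 3*f)*f = f*(-3 + 3*f))
1/X(-121) - 15095 = 1/(3*(-121)*(-1 - 121)) - 15095 = 1/(3*(-121)*(-122)) - 15095 = 1/44286 - 15095 = -668497169/44286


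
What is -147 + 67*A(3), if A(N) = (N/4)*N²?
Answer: 1221/4 ≈ 305.25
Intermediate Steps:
A(N) = N³/4 (A(N) = (N*(¼))*N² = (N/4)*N² = N³/4)
-147 + 67*A(3) = -147 + 67*((¼)*3³) = -147 + 67*((¼)*27) = -147 + 67*(27/4) = -147 + 1809/4 = 1221/4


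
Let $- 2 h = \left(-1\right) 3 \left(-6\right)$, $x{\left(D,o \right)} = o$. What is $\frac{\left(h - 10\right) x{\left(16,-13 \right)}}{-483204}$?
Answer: $- \frac{247}{483204} \approx -0.00051117$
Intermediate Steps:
$h = -9$ ($h = - \frac{\left(-1\right) 3 \left(-6\right)}{2} = - \frac{\left(-3\right) \left(-6\right)}{2} = \left(- \frac{1}{2}\right) 18 = -9$)
$\frac{\left(h - 10\right) x{\left(16,-13 \right)}}{-483204} = \frac{\left(-9 - 10\right) \left(-13\right)}{-483204} = \left(-19\right) \left(-13\right) \left(- \frac{1}{483204}\right) = 247 \left(- \frac{1}{483204}\right) = - \frac{247}{483204}$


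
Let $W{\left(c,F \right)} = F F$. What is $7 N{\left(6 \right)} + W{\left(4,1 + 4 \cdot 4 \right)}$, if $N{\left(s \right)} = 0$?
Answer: $289$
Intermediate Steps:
$W{\left(c,F \right)} = F^{2}$
$7 N{\left(6 \right)} + W{\left(4,1 + 4 \cdot 4 \right)} = 7 \cdot 0 + \left(1 + 4 \cdot 4\right)^{2} = 0 + \left(1 + 16\right)^{2} = 0 + 17^{2} = 0 + 289 = 289$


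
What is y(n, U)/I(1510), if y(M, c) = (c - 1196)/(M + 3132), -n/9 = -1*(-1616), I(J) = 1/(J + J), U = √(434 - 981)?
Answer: 902980/2853 - 755*I*√547/2853 ≈ 316.5 - 6.1893*I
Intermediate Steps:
U = I*√547 (U = √(-547) = I*√547 ≈ 23.388*I)
I(J) = 1/(2*J)
n = -14544 (n = -(-9)*(-1616) = -9*1616 = -14544)
y(M, c) = (-1196 + c)/(3132 + M)
y(n, U)/I(1510) = ((-1196 + I*√547)/(3132 - 14544))/(((½)/1510)) = ((-1196 + I*√547)/(-11412))/(((½)*(1/1510))) = (-(-1196 + I*√547)/11412)/(1/3020) = (299/2853 - I*√547/11412)*3020 = 902980/2853 - 755*I*√547/2853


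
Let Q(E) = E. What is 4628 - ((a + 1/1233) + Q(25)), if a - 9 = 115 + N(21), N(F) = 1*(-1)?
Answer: 5523839/1233 ≈ 4480.0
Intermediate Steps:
N(F) = -1
a = 123 (a = 9 + (115 - 1) = 9 + 114 = 123)
4628 - ((a + 1/1233) + Q(25)) = 4628 - ((123 + 1/1233) + 25) = 4628 - (151660/1233 + 25) = 4628 - 1*182485/1233 = 4628 - 182485/1233 = 5523839/1233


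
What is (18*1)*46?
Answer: 828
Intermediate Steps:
(18*1)*46 = 18*46 = 828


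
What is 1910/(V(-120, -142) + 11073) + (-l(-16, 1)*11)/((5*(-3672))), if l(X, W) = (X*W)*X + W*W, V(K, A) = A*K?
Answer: 38181017/172051560 ≈ 0.22192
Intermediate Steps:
l(X, W) = W² + W*X² (l(X, W) = (W*X)*X + W² = W*X² + W² = W² + W*X²)
1910/(V(-120, -142) + 11073) + (-l(-16, 1)*11)/((5*(-3672))) = 1910/(-142*(-120) + 11073) + (-1*(1 + (-16)²)*11)/((5*(-3672))) = 1910/(17040 + 11073) - 1*(1 + 256)*11/(-18360) = 1910/28113 - 1*257*11*(-1/18360) = 1910*(1/28113) - 257*11*(-1/18360) = 1910/28113 - 1*2827*(-1/18360) = 1910/28113 - 2827*(-1/18360) = 1910/28113 + 2827/18360 = 38181017/172051560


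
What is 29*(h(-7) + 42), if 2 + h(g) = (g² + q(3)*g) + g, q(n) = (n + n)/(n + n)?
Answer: 2175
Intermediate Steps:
q(n) = 1 (q(n) = (2*n)/((2*n)) = (2*n)*(1/(2*n)) = 1)
h(g) = -2 + g² + 2*g (h(g) = -2 + ((g² + 1*g) + g) = -2 + ((g² + g) + g) = -2 + ((g + g²) + g) = -2 + (g² + 2*g) = -2 + g² + 2*g)
29*(h(-7) + 42) = 29*((-2 + (-7)² + 2*(-7)) + 42) = 29*((-2 + 49 - 14) + 42) = 29*(33 + 42) = 29*75 = 2175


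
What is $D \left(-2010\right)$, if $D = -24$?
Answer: $48240$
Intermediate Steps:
$D \left(-2010\right) = \left(-24\right) \left(-2010\right) = 48240$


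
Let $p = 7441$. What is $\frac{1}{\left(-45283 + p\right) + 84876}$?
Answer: $\frac{1}{47034} \approx 2.1261 \cdot 10^{-5}$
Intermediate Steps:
$\frac{1}{\left(-45283 + p\right) + 84876} = \frac{1}{\left(-45283 + 7441\right) + 84876} = \frac{1}{-37842 + 84876} = \frac{1}{47034}$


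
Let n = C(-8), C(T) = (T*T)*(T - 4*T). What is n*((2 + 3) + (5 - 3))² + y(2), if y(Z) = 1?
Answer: 75265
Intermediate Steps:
C(T) = -3*T³ (C(T) = T²*(-3*T) = -3*T³)
n = 1536 (n = -3*(-8)³ = -3*(-512) = 1536)
n*((2 + 3) + (5 - 3))² + y(2) = 1536*((2 + 3) + (5 - 3))² + 1 = 1536*(5 + 2)² + 1 = 1536*7² + 1 = 1536*49 + 1 = 75264 + 1 = 75265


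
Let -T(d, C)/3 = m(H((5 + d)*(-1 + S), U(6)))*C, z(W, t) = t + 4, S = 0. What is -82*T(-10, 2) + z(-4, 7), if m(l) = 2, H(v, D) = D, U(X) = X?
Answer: 995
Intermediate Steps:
z(W, t) = 4 + t
T(d, C) = -6*C
-82*T(-10, 2) + z(-4, 7) = -(-492)*2 + (4 + 7) = -82*(-12) + 11 = 984 + 11 = 995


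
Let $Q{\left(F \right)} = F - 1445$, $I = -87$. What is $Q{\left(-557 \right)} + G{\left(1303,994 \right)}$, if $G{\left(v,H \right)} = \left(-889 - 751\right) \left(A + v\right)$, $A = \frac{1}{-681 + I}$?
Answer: $- \frac{205336307}{96} \approx -2.1389 \cdot 10^{6}$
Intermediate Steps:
$A = - \frac{1}{768}$ ($A = \frac{1}{-681 - 87} = \frac{1}{-768} = - \frac{1}{768} \approx -0.0013021$)
$G{\left(v,H \right)} = \frac{205}{96} - 1640 v$ ($G{\left(v,H \right)} = \left(-889 - 751\right) \left(- \frac{1}{768} + v\right) = - 1640 \left(- \frac{1}{768} + v\right) = \frac{205}{96} - 1640 v$)
$Q{\left(F \right)} = -1445 + F$
$Q{\left(-557 \right)} + G{\left(1303,994 \right)} = \left(-1445 - 557\right) + \left(\frac{205}{96} - 2136920\right) = -2002 + \left(\frac{205}{96} - 2136920\right) = -2002 - \frac{205144115}{96} = - \frac{205336307}{96}$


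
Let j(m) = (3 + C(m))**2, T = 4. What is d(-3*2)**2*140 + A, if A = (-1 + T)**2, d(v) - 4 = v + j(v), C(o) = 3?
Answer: 161849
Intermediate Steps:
j(m) = 36 (j(m) = (3 + 3)**2 = 6**2 = 36)
d(v) = 40 + v (d(v) = 4 + (v + 36) = 4 + (36 + v) = 40 + v)
A = 9 (A = (-1 + 4)**2 = 3**2 = 9)
d(-3*2)**2*140 + A = (40 - 3*2)**2*140 + 9 = (40 - 6)**2*140 + 9 = 34**2*140 + 9 = 1156*140 + 9 = 161840 + 9 = 161849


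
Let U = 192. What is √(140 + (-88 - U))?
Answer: 2*I*√35 ≈ 11.832*I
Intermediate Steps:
√(140 + (-88 - U)) = √(140 + (-88 - 1*192)) = √(140 + (-88 - 192)) = √(140 - 280) = √(-140) = 2*I*√35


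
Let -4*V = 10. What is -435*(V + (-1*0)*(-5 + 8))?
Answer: 2175/2 ≈ 1087.5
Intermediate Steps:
V = -5/2 (V = -¼*10 = -5/2 ≈ -2.5000)
-435*(V + (-1*0)*(-5 + 8)) = -435*(-5/2 + (-1*0)*(-5 + 8)) = -435*(-5/2 + 0*3) = -435*(-5/2 + 0) = -435*(-5/2) = 2175/2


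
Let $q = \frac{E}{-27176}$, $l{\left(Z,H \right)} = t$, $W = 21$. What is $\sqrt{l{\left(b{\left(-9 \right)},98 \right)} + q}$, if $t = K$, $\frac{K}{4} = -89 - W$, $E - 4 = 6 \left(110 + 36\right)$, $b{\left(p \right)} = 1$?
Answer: $\frac{i \sqrt{5077801630}}{3397} \approx 20.977 i$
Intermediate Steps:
$E = 880$ ($E = 4 + 6 \left(110 + 36\right) = 4 + 6 \cdot 146 = 4 + 876 = 880$)
$K = -440$ ($K = 4 \left(-89 - 21\right) = 4 \left(-110\right) = -440$)
$t = -440$
$l{\left(Z,H \right)} = -440$
$q = - \frac{110}{3397}$ ($q = \frac{880}{-27176} = 880 \left(- \frac{1}{27176}\right) = - \frac{110}{3397} \approx -0.032382$)
$\sqrt{l{\left(b{\left(-9 \right)},98 \right)} + q} = \sqrt{-440 - \frac{110}{3397}} = \sqrt{- \frac{1494790}{3397}} = \frac{i \sqrt{5077801630}}{3397}$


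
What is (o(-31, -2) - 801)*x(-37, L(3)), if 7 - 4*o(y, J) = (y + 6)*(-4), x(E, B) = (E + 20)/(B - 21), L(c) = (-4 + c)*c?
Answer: -18683/32 ≈ -583.84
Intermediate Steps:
L(c) = c*(-4 + c)
x(E, B) = (20 + E)/(-21 + B)
o(y, J) = 31/4 + y (o(y, J) = 7/4 - (y + 6)*(-4)/4 = 7/4 - (6 + y)*(-4)/4 = 7/4 - (-24 - 4*y)/4 = 7/4 + (6 + y) = 31/4 + y)
(o(-31, -2) - 801)*x(-37, L(3)) = ((31/4 - 31) - 801)*((20 - 37)/(-21 + 3*(-4 + 3))) = (-93/4 - 801)*(-17/(-21 + 3*(-1))) = -3297*(-17)/(4*(-21 - 3)) = -3297*(-17)/(4*(-24)) = -(-1099)*(-17)/32 = -3297/4*17/24 = -18683/32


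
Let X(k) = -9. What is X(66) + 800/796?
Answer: -1591/199 ≈ -7.9950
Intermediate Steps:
X(66) + 800/796 = -9 + 800/796 = -9 + 800*(1/796) = -9 + 200/199 = -1591/199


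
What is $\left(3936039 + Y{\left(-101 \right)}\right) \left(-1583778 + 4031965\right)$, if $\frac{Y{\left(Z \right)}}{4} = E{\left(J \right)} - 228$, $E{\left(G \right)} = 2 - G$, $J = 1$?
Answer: $9633936557497$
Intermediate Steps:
$Y{\left(Z \right)} = -908$ ($Y{\left(Z \right)} = 4 \left(\left(2 - 1\right) - 228\right) = 4 \left(1 - 228\right) = 4 \left(-227\right) = -908$)
$\left(3936039 + Y{\left(-101 \right)}\right) \left(-1583778 + 4031965\right) = \left(3936039 - 908\right) \left(-1583778 + 4031965\right) = 3935131 \cdot 2448187 = 9633936557497$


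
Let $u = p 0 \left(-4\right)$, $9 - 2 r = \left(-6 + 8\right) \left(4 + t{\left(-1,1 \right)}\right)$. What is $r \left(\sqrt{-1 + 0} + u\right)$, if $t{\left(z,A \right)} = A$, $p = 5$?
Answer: $- \frac{i}{2} \approx - 0.5 i$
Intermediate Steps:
$r = - \frac{1}{2}$ ($r = \frac{9}{2} - \frac{\left(-6 + 8\right) \left(4 + 1\right)}{2} = \frac{9}{2} - \frac{2 \cdot 5}{2} = \frac{9}{2} - 5 = - \frac{1}{2} \approx -0.5$)
$u = 0$ ($u = 5 \cdot 0 \left(-4\right) = 0 \left(-4\right) = 0$)
$r \left(\sqrt{-1 + 0} + u\right) = - \frac{\sqrt{-1 + 0} + 0}{2} = - \frac{\sqrt{-1} + 0}{2} = - \frac{i + 0}{2} = - \frac{i}{2}$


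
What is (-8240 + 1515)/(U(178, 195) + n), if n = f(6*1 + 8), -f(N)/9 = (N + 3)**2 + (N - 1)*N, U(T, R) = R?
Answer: 6725/4044 ≈ 1.6630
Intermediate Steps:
f(N) = -9*(3 + N)**2 - 9*N*(-1 + N) (f(N) = -9*((N + 3)**2 + (N - 1)*N) = -9*((3 + N)**2 + (-1 + N)*N) = -9*((3 + N)**2 + N*(-1 + N)) = -9*(3 + N)**2 - 9*N*(-1 + N))
n = -4239 (n = -9*(6*1 + 8)**2 - 9*(3 + (6*1 + 8))**2 + 9*(6*1 + 8) = -9*(6 + 8)**2 - 9*(3 + (6 + 8))**2 + 9*(6 + 8) = -9*14**2 - 9*(3 + 14)**2 + 9*14 = -9*196 - 9*17**2 + 126 = -1764 - 9*289 + 126 = -1764 - 2601 + 126 = -4239)
(-8240 + 1515)/(U(178, 195) + n) = (-8240 + 1515)/(195 - 4239) = -6725/(-4044) = -6725*(-1/4044) = 6725/4044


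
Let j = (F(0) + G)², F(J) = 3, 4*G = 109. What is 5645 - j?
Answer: 75679/16 ≈ 4729.9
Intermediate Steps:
G = 109/4 (G = (¼)*109 = 109/4 ≈ 27.250)
j = 14641/16 (j = (3 + 109/4)² = (121/4)² = 14641/16 ≈ 915.06)
5645 - j = 5645 - 1*14641/16 = 5645 - 14641/16 = 75679/16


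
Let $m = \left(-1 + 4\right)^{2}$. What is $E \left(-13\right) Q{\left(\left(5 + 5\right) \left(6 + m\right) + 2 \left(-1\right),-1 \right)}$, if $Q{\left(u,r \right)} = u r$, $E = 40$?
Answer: $76960$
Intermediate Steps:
$m = 9$ ($m = 3^{2} = 9$)
$Q{\left(u,r \right)} = r u$
$E \left(-13\right) Q{\left(\left(5 + 5\right) \left(6 + m\right) + 2 \left(-1\right),-1 \right)} = 40 \left(-13\right) \left(- (\left(5 + 5\right) \left(6 + 9\right) + 2 \left(-1\right))\right) = - 520 \left(- (10 \cdot 15 - 2)\right) = - 520 \left(- (150 - 2)\right) = - 520 \left(\left(-1\right) 148\right) = \left(-520\right) \left(-148\right) = 76960$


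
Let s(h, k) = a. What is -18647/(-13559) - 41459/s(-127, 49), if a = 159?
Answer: -559177708/2155881 ≈ -259.37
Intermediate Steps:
s(h, k) = 159
-18647/(-13559) - 41459/s(-127, 49) = -18647/(-13559) - 41459/159 = -18647*(-1/13559) - 41459*1/159 = 18647/13559 - 41459/159 = -559177708/2155881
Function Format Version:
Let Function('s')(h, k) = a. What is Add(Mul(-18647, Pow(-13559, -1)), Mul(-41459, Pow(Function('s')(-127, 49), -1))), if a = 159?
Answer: Rational(-559177708, 2155881) ≈ -259.37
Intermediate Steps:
Function('s')(h, k) = 159
Add(Mul(-18647, Pow(-13559, -1)), Mul(-41459, Pow(Function('s')(-127, 49), -1))) = Add(Mul(-18647, Pow(-13559, -1)), Mul(-41459, Pow(159, -1))) = Add(Mul(-18647, Rational(-1, 13559)), Mul(-41459, Rational(1, 159))) = Add(Rational(18647, 13559), Rational(-41459, 159)) = Rational(-559177708, 2155881)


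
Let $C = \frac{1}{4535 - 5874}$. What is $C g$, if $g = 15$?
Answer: $- \frac{15}{1339} \approx -0.011202$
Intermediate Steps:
$C = - \frac{1}{1339}$ ($C = \frac{1}{-1339} = - \frac{1}{1339} \approx -0.00074683$)
$C g = \left(- \frac{1}{1339}\right) 15 = - \frac{15}{1339}$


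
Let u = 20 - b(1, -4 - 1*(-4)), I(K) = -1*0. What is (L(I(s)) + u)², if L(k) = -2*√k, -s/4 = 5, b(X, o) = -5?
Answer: 625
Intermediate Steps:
s = -20 (s = -4*5 = -20)
I(K) = 0
u = 25 (u = 20 - 1*(-5) = 20 + 5 = 25)
(L(I(s)) + u)² = (-2*√0 + 25)² = (-2*0 + 25)² = (0 + 25)² = 25² = 625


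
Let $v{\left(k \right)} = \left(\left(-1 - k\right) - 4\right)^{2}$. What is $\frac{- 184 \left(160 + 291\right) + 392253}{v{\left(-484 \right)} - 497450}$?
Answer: $- \frac{309269}{268009} \approx -1.1539$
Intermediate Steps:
$v{\left(k \right)} = \left(-5 - k\right)^{2}$ ($v{\left(k \right)} = \left(\left(-1 - k\right) - 4\right)^{2} = \left(-5 - k\right)^{2}$)
$\frac{- 184 \left(160 + 291\right) + 392253}{v{\left(-484 \right)} - 497450} = \frac{- 184 \left(160 + 291\right) + 392253}{\left(5 - 484\right)^{2} - 497450} = \frac{\left(-184\right) 451 + 392253}{\left(-479\right)^{2} - 497450} = \frac{-82984 + 392253}{229441 - 497450} = \frac{309269}{-268009} = 309269 \left(- \frac{1}{268009}\right) = - \frac{309269}{268009}$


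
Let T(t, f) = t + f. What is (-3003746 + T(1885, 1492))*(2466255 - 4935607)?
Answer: 7408967190888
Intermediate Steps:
T(t, f) = f + t
(-3003746 + T(1885, 1492))*(2466255 - 4935607) = (-3003746 + (1492 + 1885))*(2466255 - 4935607) = (-3003746 + 3377)*(-2469352) = -3000369*(-2469352) = 7408967190888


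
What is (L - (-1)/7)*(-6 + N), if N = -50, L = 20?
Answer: -1128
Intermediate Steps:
(L - (-1)/7)*(-6 + N) = (20 - (-1)/7)*(-6 - 50) = (20 - (-1)/7)*(-56) = (20 - 1*(-⅐))*(-56) = (20 + ⅐)*(-56) = (141/7)*(-56) = -1128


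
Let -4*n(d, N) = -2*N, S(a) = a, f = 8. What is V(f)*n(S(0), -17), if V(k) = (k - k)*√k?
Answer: 0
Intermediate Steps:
V(k) = 0 (V(k) = 0*√k = 0)
n(d, N) = N/2 (n(d, N) = -(-1)*N/2 = N/2)
V(f)*n(S(0), -17) = 0*((½)*(-17)) = 0*(-17/2) = 0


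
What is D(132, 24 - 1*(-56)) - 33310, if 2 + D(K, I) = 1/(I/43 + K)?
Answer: -191743829/5756 ≈ -33312.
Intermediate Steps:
D(K, I) = -2 + 1/(K + I/43) (D(K, I) = -2 + 1/(I/43 + K) = -2 + 1/(K + I/43))
D(132, 24 - 1*(-56)) - 33310 = (43 - 86*132 - 2*(24 - 1*(-56)))/((24 - 1*(-56)) + 43*132) - 33310 = (43 - 11352 - 2*(24 + 56))/((24 + 56) + 5676) - 33310 = (43 - 11352 - 2*80)/(80 + 5676) - 33310 = (43 - 11352 - 160)/5756 - 33310 = (1/5756)*(-11469) - 33310 = -11469/5756 - 33310 = -191743829/5756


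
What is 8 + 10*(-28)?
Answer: -272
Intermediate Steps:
8 + 10*(-28) = 8 - 280 = -272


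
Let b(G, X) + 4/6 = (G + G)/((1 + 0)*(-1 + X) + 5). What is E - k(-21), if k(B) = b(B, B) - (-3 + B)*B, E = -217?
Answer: 14545/51 ≈ 285.20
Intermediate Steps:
b(G, X) = -2/3 + 2*G/(4 + X) (b(G, X) = -2/3 + (G + G)/((1 + 0)*(-1 + X) + 5) = -2/3 + (2*G)/(1*(-1 + X) + 5) = -2/3 + (2*G)/((-1 + X) + 5) = -2/3 + (2*G)/(4 + X) = -2/3 + 2*G/(4 + X))
k(B) = -B*(-3 + B) + 2*(-4 + 2*B)/(3*(4 + B)) (k(B) = 2*(-4 - B + 3*B)/(3*(4 + B)) - (-3 + B)*B = 2*(-4 + 2*B)/(3*(4 + B)) - B*(-3 + B) = -B*(-3 + B) + 2*(-4 + 2*B)/(3*(4 + B)))
E - k(-21) = -217 - (-8 + 4*(-21) + 3*(-21)*(3 - 1*(-21))*(4 - 21))/(3*(4 - 21)) = -217 - (-8 - 84 + 3*(-21)*(3 + 21)*(-17))/(3*(-17)) = -217 - (-1)*(-8 - 84 + 3*(-21)*24*(-17))/(3*17) = -217 - (-1)*(-8 - 84 + 25704)/(3*17) = -217 - (-1)*25612/(3*17) = -217 - 1*(-25612/51) = -217 + 25612/51 = 14545/51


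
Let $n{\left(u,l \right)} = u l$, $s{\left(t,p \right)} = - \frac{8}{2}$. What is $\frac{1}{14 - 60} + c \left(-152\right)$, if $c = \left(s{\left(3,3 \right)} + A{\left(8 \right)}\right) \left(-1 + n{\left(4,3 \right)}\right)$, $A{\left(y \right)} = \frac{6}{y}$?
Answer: $\frac{249963}{46} \approx 5434.0$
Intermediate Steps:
$s{\left(t,p \right)} = -4$ ($s{\left(t,p \right)} = \left(-8\right) \frac{1}{2} = -4$)
$n{\left(u,l \right)} = l u$
$c = - \frac{143}{4}$ ($c = \left(-4 + \frac{6}{8}\right) \left(-1 + 3 \cdot 4\right) = \left(-4 + 6 \cdot \frac{1}{8}\right) \left(-1 + 12\right) = \left(-4 + \frac{3}{4}\right) 11 = \left(- \frac{13}{4}\right) 11 = - \frac{143}{4} \approx -35.75$)
$\frac{1}{14 - 60} + c \left(-152\right) = \frac{1}{14 - 60} - -5434 = \frac{1}{-46} + 5434 = - \frac{1}{46} + 5434 = \frac{249963}{46}$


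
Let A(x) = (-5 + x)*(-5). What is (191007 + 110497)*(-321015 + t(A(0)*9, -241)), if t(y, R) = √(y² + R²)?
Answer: -96787306560 + 301504*√108706 ≈ -9.6688e+10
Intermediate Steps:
A(x) = 25 - 5*x
t(y, R) = √(R² + y²)
(191007 + 110497)*(-321015 + t(A(0)*9, -241)) = (191007 + 110497)*(-321015 + √((-241)² + ((25 - 5*0)*9)²)) = 301504*(-321015 + √(58081 + ((25 + 0)*9)²)) = 301504*(-321015 + √(58081 + (25*9)²)) = 301504*(-321015 + √(58081 + 225²)) = 301504*(-321015 + √(58081 + 50625)) = 301504*(-321015 + √108706) = -96787306560 + 301504*√108706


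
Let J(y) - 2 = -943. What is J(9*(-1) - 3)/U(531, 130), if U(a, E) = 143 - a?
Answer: 941/388 ≈ 2.4253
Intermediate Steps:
J(y) = -941 (J(y) = 2 - 943 = -941)
J(9*(-1) - 3)/U(531, 130) = -941/(143 - 1*531) = -941/(143 - 531) = -941/(-388) = -941*(-1/388) = 941/388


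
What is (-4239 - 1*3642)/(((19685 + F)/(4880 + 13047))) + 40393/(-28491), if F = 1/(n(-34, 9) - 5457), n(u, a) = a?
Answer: -21934084774411463/3055485356589 ≈ -7178.6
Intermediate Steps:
F = -1/5448 (F = 1/(9 - 5457) = 1/(-5448) = -1/5448 ≈ -0.00018355)
(-4239 - 1*3642)/(((19685 + F)/(4880 + 13047))) + 40393/(-28491) = (-4239 - 1*3642)/(((19685 - 1/5448)/(4880 + 13047))) + 40393/(-28491) = (-4239 - 3642)/(((107243879/5448)/17927)) + 40393*(-1/28491) = -7881/((107243879/5448)*(1/17927)) - 40393/28491 = -7881/107243879/97666296 - 40393/28491 = -7881*97666296/107243879 - 40393/28491 = -769708078776/107243879 - 40393/28491 = -21934084774411463/3055485356589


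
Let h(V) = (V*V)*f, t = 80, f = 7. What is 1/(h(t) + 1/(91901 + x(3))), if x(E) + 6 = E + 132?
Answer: 92030/4122944001 ≈ 2.2321e-5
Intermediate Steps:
x(E) = 126 + E (x(E) = -6 + (E + 132) = -6 + (132 + E) = 126 + E)
h(V) = 7*V**2 (h(V) = (V*V)*7 = V**2*7 = 7*V**2)
1/(h(t) + 1/(91901 + x(3))) = 1/(7*80**2 + 1/(91901 + (126 + 3))) = 1/(7*6400 + 1/(91901 + 129)) = 1/(44800 + 1/92030) = 1/(4122944001/92030) = 92030/4122944001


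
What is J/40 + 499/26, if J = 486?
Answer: 8149/260 ≈ 31.342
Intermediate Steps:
J/40 + 499/26 = 486/40 + 499/26 = 486*(1/40) + 499*(1/26) = 243/20 + 499/26 = 8149/260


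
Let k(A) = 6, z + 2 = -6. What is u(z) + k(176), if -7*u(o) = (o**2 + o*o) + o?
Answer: -78/7 ≈ -11.143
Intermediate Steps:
z = -8 (z = -2 - 6 = -8)
u(o) = -2*o**2/7 - o/7 (u(o) = -((o**2 + o*o) + o)/7 = -((o**2 + o**2) + o)/7 = -(2*o**2 + o)/7 = -(o + 2*o**2)/7 = -2*o**2/7 - o/7)
u(z) + k(176) = -1/7*(-8)*(1 + 2*(-8)) + 6 = -1/7*(-8)*(1 - 16) + 6 = -1/7*(-8)*(-15) + 6 = -120/7 + 6 = -78/7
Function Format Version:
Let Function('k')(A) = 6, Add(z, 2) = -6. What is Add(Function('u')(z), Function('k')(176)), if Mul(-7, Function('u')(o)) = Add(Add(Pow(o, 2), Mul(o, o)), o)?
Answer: Rational(-78, 7) ≈ -11.143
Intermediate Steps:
z = -8 (z = Add(-2, -6) = -8)
Function('u')(o) = Add(Mul(Rational(-2, 7), Pow(o, 2)), Mul(Rational(-1, 7), o)) (Function('u')(o) = Mul(Rational(-1, 7), Add(Add(Pow(o, 2), Mul(o, o)), o)) = Mul(Rational(-1, 7), Add(Add(Pow(o, 2), Pow(o, 2)), o)) = Mul(Rational(-1, 7), Add(Mul(2, Pow(o, 2)), o)) = Mul(Rational(-1, 7), Add(o, Mul(2, Pow(o, 2)))) = Add(Mul(Rational(-2, 7), Pow(o, 2)), Mul(Rational(-1, 7), o)))
Add(Function('u')(z), Function('k')(176)) = Add(Mul(Rational(-1, 7), -8, Add(1, Mul(2, -8))), 6) = Add(Mul(Rational(-1, 7), -8, Add(1, -16)), 6) = Add(Mul(Rational(-1, 7), -8, -15), 6) = Add(Rational(-120, 7), 6) = Rational(-78, 7)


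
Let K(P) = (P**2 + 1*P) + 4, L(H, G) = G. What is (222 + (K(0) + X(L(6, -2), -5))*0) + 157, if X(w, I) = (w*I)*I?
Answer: 379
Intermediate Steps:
K(P) = 4 + P + P**2 (K(P) = (P**2 + P) + 4 = (P + P**2) + 4 = 4 + P + P**2)
X(w, I) = w*I**2 (X(w, I) = (I*w)*I = w*I**2)
(222 + (K(0) + X(L(6, -2), -5))*0) + 157 = (222 + ((4 + 0 + 0**2) - 2*(-5)**2)*0) + 157 = (222 + ((4 + 0 + 0) - 2*25)*0) + 157 = (222 + (4 - 50)*0) + 157 = (222 - 46*0) + 157 = (222 + 0) + 157 = 222 + 157 = 379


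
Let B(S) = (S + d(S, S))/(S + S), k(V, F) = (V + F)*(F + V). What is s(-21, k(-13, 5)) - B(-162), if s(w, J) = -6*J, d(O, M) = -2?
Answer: -31145/81 ≈ -384.51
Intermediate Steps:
k(V, F) = (F + V)**2 (k(V, F) = (F + V)*(F + V) = (F + V)**2)
B(S) = (-2 + S)/(2*S) (B(S) = (S - 2)/(S + S) = (-2 + S)/((2*S)) = (-2 + S)*(1/(2*S)) = (-2 + S)/(2*S))
s(-21, k(-13, 5)) - B(-162) = -6*(5 - 13)**2 - (-2 - 162)/(2*(-162)) = -6*(-8)**2 - (-1)*(-164)/(2*162) = -6*64 - 1*41/81 = -384 - 41/81 = -31145/81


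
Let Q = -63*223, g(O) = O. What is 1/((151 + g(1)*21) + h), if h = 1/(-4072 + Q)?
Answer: 18121/3116811 ≈ 0.0058140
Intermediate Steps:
Q = -14049
h = -1/18121 (h = 1/(-4072 - 14049) = 1/(-18121) = -1/18121 ≈ -5.5185e-5)
1/((151 + g(1)*21) + h) = 1/((151 + 1*21) - 1/18121) = 1/((151 + 21) - 1/18121) = 1/(172 - 1/18121) = 1/(3116811/18121) = 18121/3116811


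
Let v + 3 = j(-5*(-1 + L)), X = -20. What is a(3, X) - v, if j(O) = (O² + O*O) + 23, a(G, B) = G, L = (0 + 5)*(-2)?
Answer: -6067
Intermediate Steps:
L = -10 (L = 5*(-2) = -10)
j(O) = 23 + 2*O² (j(O) = (O² + O²) + 23 = 2*O² + 23 = 23 + 2*O²)
v = 6070 (v = -3 + (23 + 2*(-5*(-1 - 10))²) = -3 + (23 + 2*(-5*(-11))²) = -3 + (23 + 2*55²) = -3 + (23 + 2*3025) = -3 + (23 + 6050) = -3 + 6073 = 6070)
a(3, X) - v = 3 - 1*6070 = 3 - 6070 = -6067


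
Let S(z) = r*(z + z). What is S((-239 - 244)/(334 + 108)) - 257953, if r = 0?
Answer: -257953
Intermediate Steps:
S(z) = 0 (S(z) = 0*(z + z) = 0*(2*z) = 0)
S((-239 - 244)/(334 + 108)) - 257953 = 0 - 257953 = -257953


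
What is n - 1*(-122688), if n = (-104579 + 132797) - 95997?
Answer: 54909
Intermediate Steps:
n = -67779 (n = 28218 - 95997 = -67779)
n - 1*(-122688) = -67779 - 1*(-122688) = -67779 + 122688 = 54909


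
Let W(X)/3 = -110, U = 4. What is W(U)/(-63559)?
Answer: 330/63559 ≈ 0.0051920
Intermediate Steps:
W(X) = -330 (W(X) = 3*(-110) = -330)
W(U)/(-63559) = -330/(-63559) = -330*(-1/63559) = 330/63559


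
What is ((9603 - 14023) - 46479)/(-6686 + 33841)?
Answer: -50899/27155 ≈ -1.8744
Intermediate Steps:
((9603 - 14023) - 46479)/(-6686 + 33841) = (-4420 - 46479)/27155 = -50899*1/27155 = -50899/27155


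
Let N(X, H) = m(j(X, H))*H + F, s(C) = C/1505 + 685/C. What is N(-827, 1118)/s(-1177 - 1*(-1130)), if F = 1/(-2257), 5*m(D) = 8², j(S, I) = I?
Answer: -761546492091/777261146 ≈ -979.78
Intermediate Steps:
m(D) = 64/5 (m(D) = (⅕)*8² = (⅕)*64 = 64/5)
s(C) = 685/C + C/1505 (s(C) = C*(1/1505) + 685/C = C/1505 + 685/C = 685/C + C/1505)
F = -1/2257 ≈ -0.00044307
N(X, H) = -1/2257 + 64*H/5 (N(X, H) = 64*H/5 - 1/2257 = -1/2257 + 64*H/5)
N(-827, 1118)/s(-1177 - 1*(-1130)) = (-1/2257 + (64/5)*1118)/(685/(-1177 - 1*(-1130)) + (-1177 - 1*(-1130))/1505) = (-1/2257 + 71552/5)/(685/(-1177 + 1130) + (-1177 + 1130)/1505) = 161492859/(11285*(685/(-47) + (1/1505)*(-47))) = 161492859/(11285*(685*(-1/47) - 47/1505)) = 161492859/(11285*(-685/47 - 47/1505)) = 161492859/(11285*(-1033134/70735)) = (161492859/11285)*(-70735/1033134) = -761546492091/777261146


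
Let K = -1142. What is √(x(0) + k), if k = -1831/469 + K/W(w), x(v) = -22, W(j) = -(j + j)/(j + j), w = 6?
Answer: 3*√27277509/469 ≈ 33.408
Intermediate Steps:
W(j) = -1 (W(j) = -2*j/(2*j) = -2*j*1/(2*j) = -1*1 = -1)
k = 533767/469 (k = -1831/469 - 1142/(-1) = -1831*1/469 - 1142*(-1) = -1831/469 + 1142 = 533767/469 ≈ 1138.1)
√(x(0) + k) = √(-22 + 533767/469) = √(523449/469) = 3*√27277509/469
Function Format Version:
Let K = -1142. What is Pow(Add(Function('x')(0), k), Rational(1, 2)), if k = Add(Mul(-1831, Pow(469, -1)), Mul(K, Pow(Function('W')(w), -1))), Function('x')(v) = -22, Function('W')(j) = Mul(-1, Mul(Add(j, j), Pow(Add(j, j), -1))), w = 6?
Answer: Mul(Rational(3, 469), Pow(27277509, Rational(1, 2))) ≈ 33.408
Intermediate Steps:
Function('W')(j) = -1 (Function('W')(j) = Mul(-1, Mul(Mul(2, j), Pow(Mul(2, j), -1))) = Mul(-1, Mul(Mul(2, j), Mul(Rational(1, 2), Pow(j, -1)))) = Mul(-1, 1) = -1)
k = Rational(533767, 469) (k = Add(Mul(-1831, Pow(469, -1)), Mul(-1142, Pow(-1, -1))) = Add(Mul(-1831, Rational(1, 469)), Mul(-1142, -1)) = Add(Rational(-1831, 469), 1142) = Rational(533767, 469) ≈ 1138.1)
Pow(Add(Function('x')(0), k), Rational(1, 2)) = Pow(Add(-22, Rational(533767, 469)), Rational(1, 2)) = Pow(Rational(523449, 469), Rational(1, 2)) = Mul(Rational(3, 469), Pow(27277509, Rational(1, 2)))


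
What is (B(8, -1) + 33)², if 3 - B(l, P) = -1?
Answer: 1369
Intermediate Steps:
B(l, P) = 4 (B(l, P) = 3 - 1*(-1) = 3 + 1 = 4)
(B(8, -1) + 33)² = (4 + 33)² = 37² = 1369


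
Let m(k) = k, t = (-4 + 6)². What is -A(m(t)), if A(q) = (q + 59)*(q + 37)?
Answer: -2583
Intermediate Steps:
t = 4 (t = 2² = 4)
A(q) = (37 + q)*(59 + q) (A(q) = (59 + q)*(37 + q) = (37 + q)*(59 + q))
-A(m(t)) = -(2183 + 4² + 96*4) = -(2183 + 16 + 384) = -1*2583 = -2583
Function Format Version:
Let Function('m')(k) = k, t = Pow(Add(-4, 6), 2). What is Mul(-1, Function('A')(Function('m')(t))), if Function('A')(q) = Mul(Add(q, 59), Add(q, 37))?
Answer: -2583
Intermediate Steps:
t = 4 (t = Pow(2, 2) = 4)
Function('A')(q) = Mul(Add(37, q), Add(59, q)) (Function('A')(q) = Mul(Add(59, q), Add(37, q)) = Mul(Add(37, q), Add(59, q)))
Mul(-1, Function('A')(Function('m')(t))) = Mul(-1, Add(2183, Pow(4, 2), Mul(96, 4))) = Mul(-1, Add(2183, 16, 384)) = Mul(-1, 2583) = -2583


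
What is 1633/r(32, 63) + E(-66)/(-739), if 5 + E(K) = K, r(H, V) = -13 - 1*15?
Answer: -1204799/20692 ≈ -58.225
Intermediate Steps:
r(H, V) = -28 (r(H, V) = -13 - 15 = -28)
E(K) = -5 + K
1633/r(32, 63) + E(-66)/(-739) = 1633/(-28) + (-5 - 66)/(-739) = 1633*(-1/28) - 71*(-1/739) = -1633/28 + 71/739 = -1204799/20692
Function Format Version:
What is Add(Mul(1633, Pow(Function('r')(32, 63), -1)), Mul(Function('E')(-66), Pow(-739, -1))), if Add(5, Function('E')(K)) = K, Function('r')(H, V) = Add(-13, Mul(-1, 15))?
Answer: Rational(-1204799, 20692) ≈ -58.225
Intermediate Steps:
Function('r')(H, V) = -28 (Function('r')(H, V) = Add(-13, -15) = -28)
Function('E')(K) = Add(-5, K)
Add(Mul(1633, Pow(Function('r')(32, 63), -1)), Mul(Function('E')(-66), Pow(-739, -1))) = Add(Mul(1633, Pow(-28, -1)), Mul(Add(-5, -66), Pow(-739, -1))) = Add(Mul(1633, Rational(-1, 28)), Mul(-71, Rational(-1, 739))) = Add(Rational(-1633, 28), Rational(71, 739)) = Rational(-1204799, 20692)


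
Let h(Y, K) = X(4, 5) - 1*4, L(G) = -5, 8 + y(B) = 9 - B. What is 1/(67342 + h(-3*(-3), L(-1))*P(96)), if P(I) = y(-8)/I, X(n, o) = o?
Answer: 32/2154947 ≈ 1.4850e-5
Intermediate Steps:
y(B) = 1 - B (y(B) = -8 + (9 - B) = 1 - B)
P(I) = 9/I (P(I) = (1 - 1*(-8))/I = (1 + 8)/I = 9/I)
h(Y, K) = 1 (h(Y, K) = 5 - 1*4 = 5 - 4 = 1)
1/(67342 + h(-3*(-3), L(-1))*P(96)) = 1/(67342 + 1*(9/96)) = 1/(67342 + 1*(9*(1/96))) = 1/(67342 + 1*(3/32)) = 1/(67342 + 3/32) = 1/(2154947/32) = 32/2154947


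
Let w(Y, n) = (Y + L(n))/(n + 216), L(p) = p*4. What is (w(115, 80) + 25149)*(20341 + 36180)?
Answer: 420772788819/296 ≈ 1.4215e+9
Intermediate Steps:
L(p) = 4*p
w(Y, n) = (Y + 4*n)/(216 + n) (w(Y, n) = (Y + 4*n)/(n + 216) = (Y + 4*n)/(216 + n))
(w(115, 80) + 25149)*(20341 + 36180) = ((115 + 4*80)/(216 + 80) + 25149)*(20341 + 36180) = ((115 + 320)/296 + 25149)*56521 = ((1/296)*435 + 25149)*56521 = (435/296 + 25149)*56521 = (7444539/296)*56521 = 420772788819/296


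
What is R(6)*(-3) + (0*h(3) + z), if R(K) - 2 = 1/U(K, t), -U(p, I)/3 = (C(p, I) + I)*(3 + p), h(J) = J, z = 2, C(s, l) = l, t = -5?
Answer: -361/90 ≈ -4.0111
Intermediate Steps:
U(p, I) = -6*I*(3 + p) (U(p, I) = -3*(I + I)*(3 + p) = -3*2*I*(3 + p) = -6*I*(3 + p))
R(K) = 2 + 1/(90 + 30*K) (R(K) = 2 + 1/(6*(-5)*(-3 - K)) = 2 + 1/(90 + 30*K))
R(6)*(-3) + (0*h(3) + z) = ((181 + 60*6)/(30*(3 + 6)))*(-3) + (0*3 + 2) = ((1/30)*(181 + 360)/9)*(-3) + (0 + 2) = ((1/30)*(⅑)*541)*(-3) + 2 = (541/270)*(-3) + 2 = -541/90 + 2 = -361/90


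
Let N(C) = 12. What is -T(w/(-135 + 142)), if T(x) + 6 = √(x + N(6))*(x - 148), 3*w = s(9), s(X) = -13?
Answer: 6 + 3121*√5019/441 ≈ 507.38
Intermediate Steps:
w = -13/3 (w = (⅓)*(-13) = -13/3 ≈ -4.3333)
T(x) = -6 + √(12 + x)*(-148 + x) (T(x) = -6 + √(x + 12)*(x - 148) = -6 + √(12 + x)*(-148 + x))
-T(w/(-135 + 142)) = -(-6 - 148*√(12 - 13/(3*(-135 + 142))) + (-13/(3*(-135 + 142)))*√(12 - 13/(3*(-135 + 142)))) = -(-6 - 148*√(12 - 13/3/7) + (-13/3/7)*√(12 - 13/3/7)) = -(-6 - 148*√(12 - 13/3*⅐) + (-13/3*⅐)*√(12 - 13/3*⅐)) = -(-6 - 148*√(12 - 13/21) - 13*√(12 - 13/21)/21) = -(-6 - 148*√5019/21 - 13*√5019/441) = -(-6 - 3121*√5019/441) = 6 + 3121*√5019/441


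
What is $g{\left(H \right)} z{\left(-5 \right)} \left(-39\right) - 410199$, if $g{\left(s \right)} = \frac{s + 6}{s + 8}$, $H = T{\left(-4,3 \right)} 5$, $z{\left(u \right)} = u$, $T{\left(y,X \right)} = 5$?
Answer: $- \frac{4510174}{11} \approx -4.1002 \cdot 10^{5}$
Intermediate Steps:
$H = 25$ ($H = 5 \cdot 5 = 25$)
$g{\left(s \right)} = \frac{6 + s}{8 + s}$
$g{\left(H \right)} z{\left(-5 \right)} \left(-39\right) - 410199 = \frac{6 + 25}{8 + 25} \left(-5\right) \left(-39\right) - 410199 = \frac{1}{33} \cdot 31 \left(-5\right) \left(-39\right) - 410199 = \frac{31}{33} \left(-5\right) \left(-39\right) - 410199 = \left(- \frac{155}{33}\right) \left(-39\right) - 410199 = \frac{2015}{11} - 410199 = - \frac{4510174}{11}$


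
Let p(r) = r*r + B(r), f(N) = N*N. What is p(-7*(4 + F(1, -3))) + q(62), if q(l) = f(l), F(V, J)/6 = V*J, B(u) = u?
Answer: 13546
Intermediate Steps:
F(V, J) = 6*J*V (F(V, J) = 6*(V*J) = 6*(J*V) = 6*J*V)
f(N) = N²
q(l) = l²
p(r) = r + r² (p(r) = r*r + r = r² + r = r + r²)
p(-7*(4 + F(1, -3))) + q(62) = (-7*(4 + 6*(-3)*1))*(1 - 7*(4 + 6*(-3)*1)) + 62² = (-7*(4 - 18))*(1 - 7*(4 - 18)) + 3844 = (-7*(-14))*(1 - 7*(-14)) + 3844 = 98*(1 + 98) + 3844 = 98*99 + 3844 = 9702 + 3844 = 13546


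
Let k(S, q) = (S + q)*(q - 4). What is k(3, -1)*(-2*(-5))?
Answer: -100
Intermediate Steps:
k(S, q) = (-4 + q)*(S + q) (k(S, q) = (S + q)*(-4 + q) = (-4 + q)*(S + q))
k(3, -1)*(-2*(-5)) = ((-1)**2 - 4*3 - 4*(-1) + 3*(-1))*(-2*(-5)) = (1 - 12 + 4 - 3)*10 = -10*10 = -100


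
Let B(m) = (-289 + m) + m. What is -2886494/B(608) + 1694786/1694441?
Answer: -4889422713232/1570746807 ≈ -3112.8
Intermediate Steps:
B(m) = -289 + 2*m
-2886494/B(608) + 1694786/1694441 = -2886494/(-289 + 2*608) + 1694786/1694441 = -2886494/(-289 + 1216) + 1694786*(1/1694441) = -2886494/927 + 1694786/1694441 = -4889422713232/1570746807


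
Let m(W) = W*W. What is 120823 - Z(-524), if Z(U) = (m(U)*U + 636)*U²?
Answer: 39505222893111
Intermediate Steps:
m(W) = W²
Z(U) = U²*(636 + U³) (Z(U) = (U²*U + 636)*U² = (U³ + 636)*U² = (636 + U³)*U² = U²*(636 + U³))
120823 - Z(-524) = 120823 - (-524)²*(636 + (-524)³) = 120823 - 274576*(636 - 143877824) = 120823 - 274576*(-143877188) = 120823 - 1*(-39505222772288) = 120823 + 39505222772288 = 39505222893111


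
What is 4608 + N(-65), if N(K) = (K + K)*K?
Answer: 13058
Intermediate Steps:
N(K) = 2*K² (N(K) = (2*K)*K = 2*K²)
4608 + N(-65) = 4608 + 2*(-65)² = 4608 + 2*4225 = 4608 + 8450 = 13058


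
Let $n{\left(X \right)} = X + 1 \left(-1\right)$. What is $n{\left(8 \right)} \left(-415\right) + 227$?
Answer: $-2678$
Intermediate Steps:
$n{\left(X \right)} = -1 + X$ ($n{\left(X \right)} = X - 1 = -1 + X$)
$n{\left(8 \right)} \left(-415\right) + 227 = \left(-1 + 8\right) \left(-415\right) + 227 = 7 \left(-415\right) + 227 = -2905 + 227 = -2678$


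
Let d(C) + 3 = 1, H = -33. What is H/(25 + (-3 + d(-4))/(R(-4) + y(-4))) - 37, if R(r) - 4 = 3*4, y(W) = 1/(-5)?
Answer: -24919/650 ≈ -38.337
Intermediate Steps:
d(C) = -2 (d(C) = -3 + 1 = -2)
y(W) = -⅕
R(r) = 16 (R(r) = 4 + 3*4 = 4 + 12 = 16)
H/(25 + (-3 + d(-4))/(R(-4) + y(-4))) - 37 = -33/(25 + (-3 - 2)/(16 - ⅕)) - 37 = -33/(25 - 5/79/5) - 37 = -33/(25 - 5*5/79) - 37 = -33/(25 - 25/79) - 37 = -33/1950/79 - 37 = -33*79/1950 - 37 = -869/650 - 37 = -24919/650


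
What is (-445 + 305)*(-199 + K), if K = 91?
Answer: 15120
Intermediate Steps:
(-445 + 305)*(-199 + K) = (-445 + 305)*(-199 + 91) = -140*(-108) = 15120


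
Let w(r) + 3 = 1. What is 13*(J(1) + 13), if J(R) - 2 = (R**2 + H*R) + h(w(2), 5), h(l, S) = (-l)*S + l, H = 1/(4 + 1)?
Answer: 1573/5 ≈ 314.60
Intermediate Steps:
w(r) = -2 (w(r) = -3 + 1 = -2)
H = 1/5 ≈ 0.20000
h(l, S) = l - S*l (h(l, S) = -S*l + l = l - S*l)
J(R) = 10 + R**2 + R/5 (J(R) = 2 + ((R**2 + R/5) - 2*(1 - 1*5)) = 2 + ((R**2 + R/5) - 2*(1 - 5)) = 2 + ((R**2 + R/5) - 2*(-4)) = 2 + ((R**2 + R/5) + 8) = 2 + (8 + R**2 + R/5) = 10 + R**2 + R/5)
13*(J(1) + 13) = 13*((10 + 1**2 + (1/5)*1) + 13) = 13*((10 + 1 + 1/5) + 13) = 13*(56/5 + 13) = 13*(121/5) = 1573/5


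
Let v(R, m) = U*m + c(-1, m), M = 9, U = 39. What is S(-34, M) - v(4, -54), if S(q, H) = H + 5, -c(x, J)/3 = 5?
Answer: 2135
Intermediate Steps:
c(x, J) = -15 (c(x, J) = -3*5 = -15)
v(R, m) = -15 + 39*m (v(R, m) = 39*m - 15 = -15 + 39*m)
S(q, H) = 5 + H
S(-34, M) - v(4, -54) = (5 + 9) - (-15 + 39*(-54)) = 14 - (-15 - 2106) = 14 - 1*(-2121) = 14 + 2121 = 2135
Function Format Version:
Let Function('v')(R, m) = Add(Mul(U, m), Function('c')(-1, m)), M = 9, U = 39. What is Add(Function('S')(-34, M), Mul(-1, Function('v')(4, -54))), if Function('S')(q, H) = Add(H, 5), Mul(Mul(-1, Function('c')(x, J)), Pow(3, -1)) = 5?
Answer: 2135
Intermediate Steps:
Function('c')(x, J) = -15 (Function('c')(x, J) = Mul(-3, 5) = -15)
Function('v')(R, m) = Add(-15, Mul(39, m)) (Function('v')(R, m) = Add(Mul(39, m), -15) = Add(-15, Mul(39, m)))
Function('S')(q, H) = Add(5, H)
Add(Function('S')(-34, M), Mul(-1, Function('v')(4, -54))) = Add(Add(5, 9), Mul(-1, Add(-15, Mul(39, -54)))) = Add(14, Mul(-1, Add(-15, -2106))) = Add(14, Mul(-1, -2121)) = Add(14, 2121) = 2135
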